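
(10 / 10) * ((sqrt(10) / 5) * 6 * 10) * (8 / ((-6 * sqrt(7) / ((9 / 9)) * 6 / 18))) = -48 * sqrt(70) / 7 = -57.37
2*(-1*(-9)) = 18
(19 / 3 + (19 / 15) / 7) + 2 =298 / 35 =8.51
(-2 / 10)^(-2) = 25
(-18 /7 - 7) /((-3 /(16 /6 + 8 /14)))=4556 /441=10.33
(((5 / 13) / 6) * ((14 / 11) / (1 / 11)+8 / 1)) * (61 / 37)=3355 / 1443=2.33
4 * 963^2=3709476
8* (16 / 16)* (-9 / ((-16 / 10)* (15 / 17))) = 51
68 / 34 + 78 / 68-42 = -38.85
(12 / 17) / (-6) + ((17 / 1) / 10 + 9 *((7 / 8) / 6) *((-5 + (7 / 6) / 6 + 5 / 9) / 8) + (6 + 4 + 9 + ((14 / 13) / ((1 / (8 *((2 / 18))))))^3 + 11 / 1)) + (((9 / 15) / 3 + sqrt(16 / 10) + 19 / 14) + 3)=2 *sqrt(10) / 5 + 17720806622093 / 487915384320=37.58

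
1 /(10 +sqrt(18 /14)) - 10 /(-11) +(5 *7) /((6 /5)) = 30.17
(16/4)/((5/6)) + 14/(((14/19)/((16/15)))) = 376/15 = 25.07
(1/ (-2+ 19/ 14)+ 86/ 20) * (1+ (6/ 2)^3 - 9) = 4693/ 90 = 52.14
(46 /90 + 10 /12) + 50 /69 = 4283 /2070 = 2.07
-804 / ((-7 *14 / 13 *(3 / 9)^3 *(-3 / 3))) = -2879.63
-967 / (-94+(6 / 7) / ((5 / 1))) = 33845 / 3284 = 10.31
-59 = -59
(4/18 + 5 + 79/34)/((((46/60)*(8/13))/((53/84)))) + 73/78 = 112999013/10247328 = 11.03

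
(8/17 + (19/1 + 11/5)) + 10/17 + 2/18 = 17113/765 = 22.37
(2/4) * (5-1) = 2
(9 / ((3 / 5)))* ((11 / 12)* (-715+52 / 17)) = -665665 / 68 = -9789.19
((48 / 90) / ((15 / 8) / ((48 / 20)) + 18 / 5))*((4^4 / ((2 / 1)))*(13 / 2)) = 212992 / 2103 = 101.28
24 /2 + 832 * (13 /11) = 10948 /11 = 995.27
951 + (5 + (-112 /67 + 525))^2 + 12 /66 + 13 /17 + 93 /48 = 3761842765037 /13431088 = 280084.74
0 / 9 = 0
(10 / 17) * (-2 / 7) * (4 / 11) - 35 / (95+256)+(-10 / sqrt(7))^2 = 14.12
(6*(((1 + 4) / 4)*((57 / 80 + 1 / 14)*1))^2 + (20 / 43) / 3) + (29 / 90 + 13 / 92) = 28493759611 / 4466165760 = 6.38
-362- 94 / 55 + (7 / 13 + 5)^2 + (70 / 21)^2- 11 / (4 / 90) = -95270233 / 167310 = -569.42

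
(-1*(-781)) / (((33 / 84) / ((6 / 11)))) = 11928 / 11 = 1084.36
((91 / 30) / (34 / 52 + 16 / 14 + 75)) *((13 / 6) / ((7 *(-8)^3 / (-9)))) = 15379 / 71562240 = 0.00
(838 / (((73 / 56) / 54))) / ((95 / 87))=220467744 / 6935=31790.59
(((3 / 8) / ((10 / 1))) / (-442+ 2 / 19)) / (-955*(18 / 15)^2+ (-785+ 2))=19 / 483206592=0.00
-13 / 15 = -0.87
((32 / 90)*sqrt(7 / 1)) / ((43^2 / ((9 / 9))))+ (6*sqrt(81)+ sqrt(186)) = 16*sqrt(7) / 83205+ sqrt(186)+ 54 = 67.64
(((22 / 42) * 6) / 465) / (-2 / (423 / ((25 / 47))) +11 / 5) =145794 / 47401697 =0.00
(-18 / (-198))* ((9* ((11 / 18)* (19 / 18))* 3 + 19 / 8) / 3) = 475 / 792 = 0.60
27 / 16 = 1.69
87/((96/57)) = 1653/32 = 51.66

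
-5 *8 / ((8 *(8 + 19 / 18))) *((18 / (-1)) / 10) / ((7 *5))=162 / 5705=0.03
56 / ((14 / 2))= 8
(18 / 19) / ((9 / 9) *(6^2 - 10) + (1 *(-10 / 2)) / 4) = 8 / 209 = 0.04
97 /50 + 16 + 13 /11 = 10517 /550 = 19.12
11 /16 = 0.69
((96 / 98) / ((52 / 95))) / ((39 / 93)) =35340 / 8281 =4.27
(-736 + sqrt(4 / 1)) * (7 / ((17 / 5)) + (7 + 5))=-175426 / 17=-10319.18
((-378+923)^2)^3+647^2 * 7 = 26204689234820888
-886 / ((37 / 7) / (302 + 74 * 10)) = -6462484 / 37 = -174661.73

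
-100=-100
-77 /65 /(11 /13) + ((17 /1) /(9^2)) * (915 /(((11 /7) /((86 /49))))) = 2214997 /10395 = 213.08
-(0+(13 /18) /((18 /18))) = -13 /18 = -0.72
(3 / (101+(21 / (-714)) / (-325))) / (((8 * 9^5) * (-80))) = -1105 / 1405902837312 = -0.00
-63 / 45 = -7 / 5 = -1.40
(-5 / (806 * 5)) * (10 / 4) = -5 / 1612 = -0.00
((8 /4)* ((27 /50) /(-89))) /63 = -3 /15575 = -0.00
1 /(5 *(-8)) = -1 /40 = -0.02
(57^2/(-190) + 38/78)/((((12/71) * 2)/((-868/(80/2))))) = 99821953/93600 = 1066.47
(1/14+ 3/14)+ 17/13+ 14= 1419/91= 15.59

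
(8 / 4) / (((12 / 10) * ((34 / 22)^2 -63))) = -605 / 22002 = -0.03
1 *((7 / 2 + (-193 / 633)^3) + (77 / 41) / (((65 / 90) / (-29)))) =-19450648888771 / 270376122042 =-71.94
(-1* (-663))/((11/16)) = 10608/11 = 964.36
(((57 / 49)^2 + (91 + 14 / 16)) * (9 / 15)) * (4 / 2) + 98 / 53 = 289431553 / 2545060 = 113.72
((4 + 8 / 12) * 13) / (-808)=-91 / 1212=-0.08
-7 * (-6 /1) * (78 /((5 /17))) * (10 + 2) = 668304 /5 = 133660.80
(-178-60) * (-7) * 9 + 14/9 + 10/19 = 2564330/171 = 14996.08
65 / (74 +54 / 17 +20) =1105 / 1652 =0.67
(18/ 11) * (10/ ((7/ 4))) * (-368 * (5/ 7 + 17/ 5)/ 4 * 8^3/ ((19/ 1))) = -976748544/ 10241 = -95376.29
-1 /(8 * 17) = -1 /136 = -0.01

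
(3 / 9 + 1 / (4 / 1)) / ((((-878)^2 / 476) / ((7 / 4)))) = 5831 / 9250608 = 0.00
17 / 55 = 0.31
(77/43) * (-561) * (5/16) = -215985/688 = -313.93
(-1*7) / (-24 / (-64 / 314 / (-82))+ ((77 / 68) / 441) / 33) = 89964 / 124092485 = 0.00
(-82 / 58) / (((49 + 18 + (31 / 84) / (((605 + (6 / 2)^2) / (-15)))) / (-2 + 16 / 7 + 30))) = -21347552 / 33399561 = -0.64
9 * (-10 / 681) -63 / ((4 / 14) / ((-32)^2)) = -51254814 / 227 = -225792.13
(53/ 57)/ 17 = 53/ 969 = 0.05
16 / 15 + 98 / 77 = 2.34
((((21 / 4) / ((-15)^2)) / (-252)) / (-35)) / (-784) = -1 / 296352000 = -0.00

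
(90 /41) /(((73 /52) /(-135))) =-631800 /2993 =-211.09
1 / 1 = 1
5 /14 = 0.36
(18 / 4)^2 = 81 / 4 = 20.25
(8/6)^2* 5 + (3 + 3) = 14.89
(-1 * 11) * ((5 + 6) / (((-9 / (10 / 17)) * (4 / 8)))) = 2420 / 153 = 15.82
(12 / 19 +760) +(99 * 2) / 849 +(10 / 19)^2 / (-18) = 699575920 / 919467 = 760.85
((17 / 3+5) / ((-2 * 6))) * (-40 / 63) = 320 / 567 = 0.56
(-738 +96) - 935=-1577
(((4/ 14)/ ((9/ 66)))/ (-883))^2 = 1936/ 343842849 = 0.00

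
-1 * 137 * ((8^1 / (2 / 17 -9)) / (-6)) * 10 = -93160 / 453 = -205.65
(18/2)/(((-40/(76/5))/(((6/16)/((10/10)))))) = -513/400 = -1.28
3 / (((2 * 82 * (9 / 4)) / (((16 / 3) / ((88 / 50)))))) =100 / 4059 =0.02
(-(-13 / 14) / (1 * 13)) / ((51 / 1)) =1 / 714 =0.00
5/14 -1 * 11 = -149/14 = -10.64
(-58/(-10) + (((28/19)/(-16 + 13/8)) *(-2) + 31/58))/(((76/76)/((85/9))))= 4696267/76038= 61.76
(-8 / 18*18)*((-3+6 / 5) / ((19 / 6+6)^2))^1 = 2592 / 15125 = 0.17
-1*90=-90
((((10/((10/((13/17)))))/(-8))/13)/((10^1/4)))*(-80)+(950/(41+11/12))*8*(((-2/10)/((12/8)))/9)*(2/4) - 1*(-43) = 3223985/76959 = 41.89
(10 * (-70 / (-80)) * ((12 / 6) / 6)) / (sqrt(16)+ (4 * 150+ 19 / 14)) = 49 / 10170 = 0.00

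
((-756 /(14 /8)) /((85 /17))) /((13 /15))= -1296 /13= -99.69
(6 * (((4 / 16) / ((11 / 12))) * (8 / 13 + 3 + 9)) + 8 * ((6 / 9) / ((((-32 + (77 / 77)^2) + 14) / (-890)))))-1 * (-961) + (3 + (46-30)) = 9334012 / 7293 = 1279.86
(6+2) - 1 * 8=0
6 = 6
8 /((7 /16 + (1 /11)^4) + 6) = 1874048 /1508039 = 1.24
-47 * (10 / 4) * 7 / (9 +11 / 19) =-4465 / 52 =-85.87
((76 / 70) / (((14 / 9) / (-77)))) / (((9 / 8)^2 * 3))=-13376 / 945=-14.15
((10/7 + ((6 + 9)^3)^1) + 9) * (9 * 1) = 213282/7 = 30468.86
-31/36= -0.86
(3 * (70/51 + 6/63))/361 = 524/42959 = 0.01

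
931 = 931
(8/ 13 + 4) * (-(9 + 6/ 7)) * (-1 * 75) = 3412.09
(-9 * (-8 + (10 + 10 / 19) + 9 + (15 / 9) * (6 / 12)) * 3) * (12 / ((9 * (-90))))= 1409 / 285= 4.94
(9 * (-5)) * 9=-405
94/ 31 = 3.03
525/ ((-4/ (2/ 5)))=-105/ 2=-52.50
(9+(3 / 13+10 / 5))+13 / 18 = 2797 / 234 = 11.95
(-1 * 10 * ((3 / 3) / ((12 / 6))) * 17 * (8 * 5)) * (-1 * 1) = 3400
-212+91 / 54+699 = 26389 / 54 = 488.69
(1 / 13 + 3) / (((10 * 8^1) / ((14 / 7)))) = 1 / 13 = 0.08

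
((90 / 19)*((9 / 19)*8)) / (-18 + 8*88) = 3240 / 123823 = 0.03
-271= -271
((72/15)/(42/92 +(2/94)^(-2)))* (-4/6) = -736/508175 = -0.00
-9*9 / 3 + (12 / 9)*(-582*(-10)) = 7733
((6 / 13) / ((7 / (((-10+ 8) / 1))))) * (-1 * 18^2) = 3888 / 91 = 42.73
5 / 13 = 0.38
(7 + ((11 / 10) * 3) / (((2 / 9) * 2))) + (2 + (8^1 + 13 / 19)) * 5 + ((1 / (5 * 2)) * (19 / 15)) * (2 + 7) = 262147 / 3800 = 68.99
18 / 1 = 18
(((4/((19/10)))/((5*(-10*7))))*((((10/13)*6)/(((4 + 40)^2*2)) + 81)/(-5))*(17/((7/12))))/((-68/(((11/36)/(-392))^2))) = -48539/1912932403200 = -0.00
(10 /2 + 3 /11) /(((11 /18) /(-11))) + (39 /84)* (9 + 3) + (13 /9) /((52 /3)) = -89.25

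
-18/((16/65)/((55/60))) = -67.03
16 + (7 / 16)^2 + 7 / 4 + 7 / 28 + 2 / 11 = 18.37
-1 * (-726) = 726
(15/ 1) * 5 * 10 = 750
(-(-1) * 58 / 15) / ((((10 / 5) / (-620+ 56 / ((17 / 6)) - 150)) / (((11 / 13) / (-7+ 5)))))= 2034263 / 3315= 613.65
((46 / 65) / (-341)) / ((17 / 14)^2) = -9016 / 6405685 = -0.00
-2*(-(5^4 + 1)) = 1252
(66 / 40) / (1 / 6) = 99 / 10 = 9.90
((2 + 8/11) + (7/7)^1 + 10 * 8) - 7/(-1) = 998/11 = 90.73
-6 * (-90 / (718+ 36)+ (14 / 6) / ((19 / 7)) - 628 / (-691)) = -48975040 / 4949633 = -9.89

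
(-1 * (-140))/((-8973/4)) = -560/8973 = -0.06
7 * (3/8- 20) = -1099/8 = -137.38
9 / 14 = 0.64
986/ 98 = 493/ 49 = 10.06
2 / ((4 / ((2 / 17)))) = 1 / 17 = 0.06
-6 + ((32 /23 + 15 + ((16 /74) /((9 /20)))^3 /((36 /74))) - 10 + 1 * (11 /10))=3551869087 /2065862070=1.72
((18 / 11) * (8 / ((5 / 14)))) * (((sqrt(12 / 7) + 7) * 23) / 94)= 6624 * sqrt(21) / 2585 + 162288 / 2585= 74.52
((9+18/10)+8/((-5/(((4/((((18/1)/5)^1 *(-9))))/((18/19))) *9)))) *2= 10268/405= 25.35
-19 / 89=-0.21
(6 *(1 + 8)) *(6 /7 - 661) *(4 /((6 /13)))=-2162628 /7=-308946.86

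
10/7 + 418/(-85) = -2076/595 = -3.49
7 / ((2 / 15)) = 105 / 2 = 52.50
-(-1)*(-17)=-17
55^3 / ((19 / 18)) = 2994750 / 19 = 157618.42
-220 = -220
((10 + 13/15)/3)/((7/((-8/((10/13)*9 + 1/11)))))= -186472/315945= -0.59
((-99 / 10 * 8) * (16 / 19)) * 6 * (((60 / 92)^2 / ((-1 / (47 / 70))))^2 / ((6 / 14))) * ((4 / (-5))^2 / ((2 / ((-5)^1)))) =4534776576 / 37218853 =121.84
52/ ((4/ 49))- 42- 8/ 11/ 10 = 32721/ 55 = 594.93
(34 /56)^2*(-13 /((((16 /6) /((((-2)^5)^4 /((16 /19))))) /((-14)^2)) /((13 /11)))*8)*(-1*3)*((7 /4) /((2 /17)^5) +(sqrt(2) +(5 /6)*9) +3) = 136836071424*sqrt(2) /11 +10626542849430144 /11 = 966066942259833.97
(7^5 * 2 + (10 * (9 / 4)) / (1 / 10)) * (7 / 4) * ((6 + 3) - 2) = 1658111 / 4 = 414527.75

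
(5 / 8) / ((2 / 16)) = 5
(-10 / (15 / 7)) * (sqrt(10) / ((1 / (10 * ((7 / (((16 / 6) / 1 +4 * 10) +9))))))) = -196 * sqrt(10) / 31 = -19.99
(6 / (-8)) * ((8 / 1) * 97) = -582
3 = 3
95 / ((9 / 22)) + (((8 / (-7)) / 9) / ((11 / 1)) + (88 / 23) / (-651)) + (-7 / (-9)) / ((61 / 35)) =2337418049 / 10046883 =232.65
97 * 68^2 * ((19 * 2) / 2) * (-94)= -801071008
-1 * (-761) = 761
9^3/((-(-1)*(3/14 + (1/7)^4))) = 3500658/1031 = 3395.40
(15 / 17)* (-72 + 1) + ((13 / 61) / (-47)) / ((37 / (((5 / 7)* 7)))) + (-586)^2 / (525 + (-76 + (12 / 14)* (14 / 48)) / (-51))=38065105985064 / 64561482743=589.59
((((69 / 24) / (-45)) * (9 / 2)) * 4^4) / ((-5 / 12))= 4416 / 25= 176.64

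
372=372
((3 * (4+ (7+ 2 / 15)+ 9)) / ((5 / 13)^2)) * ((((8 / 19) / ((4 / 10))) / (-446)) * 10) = -204152 / 21185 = -9.64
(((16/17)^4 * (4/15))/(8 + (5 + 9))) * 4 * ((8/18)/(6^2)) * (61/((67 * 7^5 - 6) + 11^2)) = 3997696/157139010661545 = 0.00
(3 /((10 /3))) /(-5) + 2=91 /50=1.82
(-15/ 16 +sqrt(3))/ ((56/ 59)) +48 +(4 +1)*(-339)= -1476597/ 896 +59*sqrt(3)/ 56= -1646.16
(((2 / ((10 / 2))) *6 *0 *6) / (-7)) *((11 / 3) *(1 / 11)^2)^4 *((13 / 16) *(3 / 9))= 0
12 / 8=3 / 2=1.50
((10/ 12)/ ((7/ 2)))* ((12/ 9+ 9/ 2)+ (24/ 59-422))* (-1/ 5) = 147179/ 7434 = 19.80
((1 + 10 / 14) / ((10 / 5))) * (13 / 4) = 39 / 14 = 2.79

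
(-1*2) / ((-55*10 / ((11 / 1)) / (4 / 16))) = 1 / 100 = 0.01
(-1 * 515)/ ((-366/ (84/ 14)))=515/ 61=8.44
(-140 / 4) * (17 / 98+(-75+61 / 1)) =6775 / 14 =483.93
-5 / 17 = -0.29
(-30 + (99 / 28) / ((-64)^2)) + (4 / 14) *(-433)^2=6140199011 / 114688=53538.29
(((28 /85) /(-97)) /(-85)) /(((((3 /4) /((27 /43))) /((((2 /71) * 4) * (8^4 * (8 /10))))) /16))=2113929216 /10698093625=0.20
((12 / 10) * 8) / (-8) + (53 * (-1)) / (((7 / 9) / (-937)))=2234703 / 35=63848.66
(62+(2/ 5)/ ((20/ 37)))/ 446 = 3137/ 22300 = 0.14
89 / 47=1.89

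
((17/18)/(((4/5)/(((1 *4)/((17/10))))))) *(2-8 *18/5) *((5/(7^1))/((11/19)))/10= -6365/693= -9.18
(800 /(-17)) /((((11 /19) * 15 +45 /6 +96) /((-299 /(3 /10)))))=90896000 /217413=418.08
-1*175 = -175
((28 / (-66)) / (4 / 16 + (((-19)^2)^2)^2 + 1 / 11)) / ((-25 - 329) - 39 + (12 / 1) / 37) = 2072 / 32571552740448753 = 0.00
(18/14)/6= 3/14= 0.21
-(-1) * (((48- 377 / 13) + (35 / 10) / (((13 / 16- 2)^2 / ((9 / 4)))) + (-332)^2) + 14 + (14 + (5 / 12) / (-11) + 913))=5298404275 / 47652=111189.55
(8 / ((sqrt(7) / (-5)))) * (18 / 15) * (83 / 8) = -498 * sqrt(7) / 7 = -188.23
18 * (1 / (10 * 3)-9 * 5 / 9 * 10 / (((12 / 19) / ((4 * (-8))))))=228003 / 5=45600.60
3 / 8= 0.38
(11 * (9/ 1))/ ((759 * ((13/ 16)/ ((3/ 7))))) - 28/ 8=-14363/ 4186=-3.43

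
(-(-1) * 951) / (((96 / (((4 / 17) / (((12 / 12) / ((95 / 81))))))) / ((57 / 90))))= 114437 / 66096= 1.73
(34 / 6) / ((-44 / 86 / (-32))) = 11696 / 33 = 354.42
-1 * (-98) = 98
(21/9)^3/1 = 343/27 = 12.70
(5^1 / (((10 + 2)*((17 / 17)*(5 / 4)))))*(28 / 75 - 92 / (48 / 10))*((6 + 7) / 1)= -36647 / 450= -81.44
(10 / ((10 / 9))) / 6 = 3 / 2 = 1.50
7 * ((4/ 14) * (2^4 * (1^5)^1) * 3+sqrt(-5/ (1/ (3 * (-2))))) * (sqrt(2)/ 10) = sqrt(2) * (7 * sqrt(30)+96)/ 10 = 19.00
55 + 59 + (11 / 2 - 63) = 113 / 2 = 56.50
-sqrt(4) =-2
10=10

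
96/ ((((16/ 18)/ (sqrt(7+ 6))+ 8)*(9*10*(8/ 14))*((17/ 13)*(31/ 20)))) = 31941/ 277202- 273*sqrt(13)/ 277202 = 0.11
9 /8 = 1.12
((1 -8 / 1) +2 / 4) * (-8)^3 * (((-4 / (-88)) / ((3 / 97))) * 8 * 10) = 12912640 / 33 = 391292.12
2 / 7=0.29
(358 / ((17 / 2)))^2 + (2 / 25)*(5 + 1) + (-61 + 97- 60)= 12646468 / 7225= 1750.38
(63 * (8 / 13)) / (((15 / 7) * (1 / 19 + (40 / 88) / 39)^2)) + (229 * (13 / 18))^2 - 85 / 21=6174297050561 / 194605740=31727.21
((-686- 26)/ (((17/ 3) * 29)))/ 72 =-89/ 1479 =-0.06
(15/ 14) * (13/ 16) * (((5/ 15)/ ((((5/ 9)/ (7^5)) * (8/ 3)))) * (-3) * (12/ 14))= -1083537/ 128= -8465.13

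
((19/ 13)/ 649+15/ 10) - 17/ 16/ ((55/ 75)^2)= -0.47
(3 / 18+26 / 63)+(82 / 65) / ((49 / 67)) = 132107 / 57330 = 2.30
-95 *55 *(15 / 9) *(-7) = 182875 / 3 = 60958.33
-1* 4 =-4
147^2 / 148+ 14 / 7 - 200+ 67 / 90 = -341317 / 6660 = -51.25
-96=-96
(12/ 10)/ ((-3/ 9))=-18/ 5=-3.60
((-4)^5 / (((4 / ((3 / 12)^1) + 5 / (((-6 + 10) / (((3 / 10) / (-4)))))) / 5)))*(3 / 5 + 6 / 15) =-163840 / 509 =-321.89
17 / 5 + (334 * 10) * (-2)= -33383 / 5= -6676.60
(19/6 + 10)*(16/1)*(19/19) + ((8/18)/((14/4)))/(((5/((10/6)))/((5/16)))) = 79637/378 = 210.68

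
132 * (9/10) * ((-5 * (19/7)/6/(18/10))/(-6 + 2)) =1045/28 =37.32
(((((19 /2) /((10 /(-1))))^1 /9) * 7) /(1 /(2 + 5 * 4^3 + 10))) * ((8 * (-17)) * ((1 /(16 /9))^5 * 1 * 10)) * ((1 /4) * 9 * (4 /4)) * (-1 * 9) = -99731812383 /262144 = -380446.67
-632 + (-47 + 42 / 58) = -19670 / 29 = -678.28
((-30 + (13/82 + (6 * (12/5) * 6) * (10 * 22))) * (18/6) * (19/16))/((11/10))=61463.35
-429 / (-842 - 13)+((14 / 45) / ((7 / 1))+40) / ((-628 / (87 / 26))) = 223667 / 775580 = 0.29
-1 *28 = -28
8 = 8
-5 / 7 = -0.71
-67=-67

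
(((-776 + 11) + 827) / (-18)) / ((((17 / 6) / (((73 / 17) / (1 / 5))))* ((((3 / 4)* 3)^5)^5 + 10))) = -25479114891848581120 / 622417565090388386789355963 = -0.00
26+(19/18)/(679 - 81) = 26.00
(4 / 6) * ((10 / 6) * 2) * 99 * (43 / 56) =2365 / 14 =168.93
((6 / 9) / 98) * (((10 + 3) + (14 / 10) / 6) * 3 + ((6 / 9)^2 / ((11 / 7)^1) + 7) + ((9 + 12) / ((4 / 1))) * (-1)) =82631 / 291060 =0.28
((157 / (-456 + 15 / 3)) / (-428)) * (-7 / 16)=-1099 / 3088448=-0.00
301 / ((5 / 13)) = 3913 / 5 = 782.60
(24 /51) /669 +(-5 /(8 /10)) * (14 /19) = -1989971 /432174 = -4.60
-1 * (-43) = 43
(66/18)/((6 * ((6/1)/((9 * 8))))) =7.33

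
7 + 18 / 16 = 65 / 8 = 8.12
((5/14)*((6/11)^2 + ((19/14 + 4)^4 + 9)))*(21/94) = 58076004375/873887168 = 66.46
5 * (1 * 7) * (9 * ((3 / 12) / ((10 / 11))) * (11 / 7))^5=1531578985264449 / 49172480000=31147.08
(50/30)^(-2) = 9/25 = 0.36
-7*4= -28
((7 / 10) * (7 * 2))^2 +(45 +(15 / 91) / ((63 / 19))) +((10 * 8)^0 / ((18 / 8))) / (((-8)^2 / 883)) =337608703 / 2293200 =147.22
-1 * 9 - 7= -16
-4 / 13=-0.31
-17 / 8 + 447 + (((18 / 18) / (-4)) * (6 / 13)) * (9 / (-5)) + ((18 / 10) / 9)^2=1157319 / 2600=445.12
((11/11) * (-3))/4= -3/4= -0.75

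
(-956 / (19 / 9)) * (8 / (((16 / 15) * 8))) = -32265 / 76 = -424.54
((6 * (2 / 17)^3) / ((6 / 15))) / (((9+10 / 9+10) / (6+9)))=16200 / 889253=0.02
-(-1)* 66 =66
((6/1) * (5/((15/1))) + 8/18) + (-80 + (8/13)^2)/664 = 293456/126243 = 2.32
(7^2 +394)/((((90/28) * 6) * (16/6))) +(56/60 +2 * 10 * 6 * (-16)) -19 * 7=-735643/360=-2043.45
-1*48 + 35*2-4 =18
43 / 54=0.80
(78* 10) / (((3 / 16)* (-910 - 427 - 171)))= -80 / 29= -2.76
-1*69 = -69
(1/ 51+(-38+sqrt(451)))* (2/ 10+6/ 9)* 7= -176267/ 765+91* sqrt(451)/ 15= -101.58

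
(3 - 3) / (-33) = 0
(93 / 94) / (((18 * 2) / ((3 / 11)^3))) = 279 / 500456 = 0.00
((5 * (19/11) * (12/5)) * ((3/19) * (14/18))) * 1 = 2.55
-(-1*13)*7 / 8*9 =819 / 8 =102.38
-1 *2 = -2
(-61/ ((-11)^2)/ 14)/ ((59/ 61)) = -0.04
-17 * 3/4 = -12.75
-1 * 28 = -28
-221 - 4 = -225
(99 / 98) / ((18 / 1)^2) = 0.00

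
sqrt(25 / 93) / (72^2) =5 * sqrt(93) / 482112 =0.00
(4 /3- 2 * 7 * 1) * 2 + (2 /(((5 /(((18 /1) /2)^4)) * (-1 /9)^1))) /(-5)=352394 /75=4698.59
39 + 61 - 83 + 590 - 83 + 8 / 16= 1049 / 2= 524.50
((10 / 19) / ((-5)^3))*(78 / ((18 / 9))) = -78 / 475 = -0.16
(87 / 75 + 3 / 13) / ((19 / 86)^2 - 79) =-3342992 / 189774975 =-0.02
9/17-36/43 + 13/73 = -0.13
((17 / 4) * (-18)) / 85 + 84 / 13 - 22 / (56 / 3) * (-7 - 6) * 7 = 29331 / 260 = 112.81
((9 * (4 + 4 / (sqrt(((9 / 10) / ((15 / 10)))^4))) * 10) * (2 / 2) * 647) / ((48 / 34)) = 1869830 / 3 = 623276.67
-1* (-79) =79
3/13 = 0.23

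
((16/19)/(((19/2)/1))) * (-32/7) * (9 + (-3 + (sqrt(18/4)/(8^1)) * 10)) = -6144/2527 - 1920 * sqrt(2)/2527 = -3.51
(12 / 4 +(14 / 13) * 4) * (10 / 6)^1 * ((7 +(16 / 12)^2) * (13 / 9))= 37525 / 243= 154.42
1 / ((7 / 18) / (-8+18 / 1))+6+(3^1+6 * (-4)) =10.71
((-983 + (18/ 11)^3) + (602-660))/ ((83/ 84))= -115898076/ 110473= -1049.11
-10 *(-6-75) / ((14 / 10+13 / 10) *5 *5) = 12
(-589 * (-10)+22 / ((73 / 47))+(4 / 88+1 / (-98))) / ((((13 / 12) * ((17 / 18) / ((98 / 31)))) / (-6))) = -19424326176 / 177463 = -109455.64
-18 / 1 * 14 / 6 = -42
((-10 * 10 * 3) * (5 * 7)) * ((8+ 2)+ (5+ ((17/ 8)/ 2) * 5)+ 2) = -937125/ 4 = -234281.25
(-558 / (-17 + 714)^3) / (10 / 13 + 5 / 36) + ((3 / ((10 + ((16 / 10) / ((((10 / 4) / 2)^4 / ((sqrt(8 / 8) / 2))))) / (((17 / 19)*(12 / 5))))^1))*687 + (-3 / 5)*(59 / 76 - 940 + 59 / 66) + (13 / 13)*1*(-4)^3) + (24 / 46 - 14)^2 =9099834596166038769134263 / 10297849007802272440700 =883.66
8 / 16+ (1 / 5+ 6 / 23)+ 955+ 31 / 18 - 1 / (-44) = 43613923 / 45540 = 957.71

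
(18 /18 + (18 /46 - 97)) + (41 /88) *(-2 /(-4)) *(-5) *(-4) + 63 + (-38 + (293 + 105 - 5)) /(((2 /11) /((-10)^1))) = -19787585 /1012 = -19552.95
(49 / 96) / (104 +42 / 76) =931 / 190704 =0.00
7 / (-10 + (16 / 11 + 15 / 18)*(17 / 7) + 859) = 3234 / 394805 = 0.01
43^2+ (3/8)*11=14825/8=1853.12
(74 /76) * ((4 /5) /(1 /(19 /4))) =37 /10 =3.70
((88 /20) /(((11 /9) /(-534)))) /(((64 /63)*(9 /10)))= -16821 /8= -2102.62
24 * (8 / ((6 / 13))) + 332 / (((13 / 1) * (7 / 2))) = 38520 / 91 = 423.30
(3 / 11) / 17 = 3 / 187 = 0.02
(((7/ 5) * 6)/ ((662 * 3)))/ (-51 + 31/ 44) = -0.00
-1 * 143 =-143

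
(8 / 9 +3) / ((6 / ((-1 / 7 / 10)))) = -1 / 108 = -0.01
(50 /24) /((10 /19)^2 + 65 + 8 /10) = 45125 /1431228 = 0.03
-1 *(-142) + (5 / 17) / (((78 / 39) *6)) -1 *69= 14897 / 204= 73.02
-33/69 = -11/23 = -0.48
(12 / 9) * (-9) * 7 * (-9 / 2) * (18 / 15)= 2268 / 5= 453.60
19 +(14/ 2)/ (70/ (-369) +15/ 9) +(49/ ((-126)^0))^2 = 1321483/ 545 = 2424.74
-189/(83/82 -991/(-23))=-356454/83171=-4.29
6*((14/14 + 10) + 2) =78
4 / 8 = 0.50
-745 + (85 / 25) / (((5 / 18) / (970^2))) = 11515871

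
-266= -266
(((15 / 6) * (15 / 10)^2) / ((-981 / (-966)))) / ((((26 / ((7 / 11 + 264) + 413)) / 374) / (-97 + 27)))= -5355419475 / 1417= -3779406.83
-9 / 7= -1.29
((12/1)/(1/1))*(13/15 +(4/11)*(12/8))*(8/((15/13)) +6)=180808/825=219.16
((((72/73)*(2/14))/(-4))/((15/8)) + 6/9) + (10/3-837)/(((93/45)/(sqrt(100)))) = -958354304/237615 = -4033.22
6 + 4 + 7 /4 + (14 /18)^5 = 2842531 /236196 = 12.03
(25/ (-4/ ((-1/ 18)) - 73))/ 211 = -25/ 211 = -0.12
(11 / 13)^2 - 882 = -148937 / 169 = -881.28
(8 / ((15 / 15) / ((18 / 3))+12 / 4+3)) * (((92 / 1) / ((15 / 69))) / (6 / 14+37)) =14.67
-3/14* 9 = -27/14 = -1.93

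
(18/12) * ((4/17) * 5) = 30/17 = 1.76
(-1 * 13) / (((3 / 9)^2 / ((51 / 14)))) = -5967 / 14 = -426.21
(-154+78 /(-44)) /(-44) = 3427 /968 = 3.54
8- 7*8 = -48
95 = 95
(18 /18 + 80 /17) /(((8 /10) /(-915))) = -443775 /68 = -6526.10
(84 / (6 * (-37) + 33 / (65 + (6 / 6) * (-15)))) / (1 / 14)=-2800 / 527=-5.31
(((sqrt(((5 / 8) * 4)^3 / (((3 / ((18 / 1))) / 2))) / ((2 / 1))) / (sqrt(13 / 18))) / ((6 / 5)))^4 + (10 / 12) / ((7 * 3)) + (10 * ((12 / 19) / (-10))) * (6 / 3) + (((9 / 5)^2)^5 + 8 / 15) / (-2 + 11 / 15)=176801256541491329 / 101146500000000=1747.97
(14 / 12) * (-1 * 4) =-4.67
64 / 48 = 4 / 3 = 1.33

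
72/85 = 0.85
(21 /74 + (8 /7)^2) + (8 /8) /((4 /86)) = 41862 /1813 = 23.09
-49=-49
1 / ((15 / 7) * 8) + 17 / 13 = 1.37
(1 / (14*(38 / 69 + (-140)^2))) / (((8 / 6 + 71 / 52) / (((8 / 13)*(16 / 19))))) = 26496 / 37863530467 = 0.00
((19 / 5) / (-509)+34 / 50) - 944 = -12003842 / 12725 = -943.33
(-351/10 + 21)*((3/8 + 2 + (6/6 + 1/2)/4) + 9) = -6627/40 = -165.68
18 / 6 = 3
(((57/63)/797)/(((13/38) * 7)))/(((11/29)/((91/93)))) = 20938/17121951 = 0.00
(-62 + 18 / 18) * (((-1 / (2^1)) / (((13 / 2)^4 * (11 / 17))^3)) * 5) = 3068856320 / 31009751298022211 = 0.00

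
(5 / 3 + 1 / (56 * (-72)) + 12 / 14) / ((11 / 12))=925 / 336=2.75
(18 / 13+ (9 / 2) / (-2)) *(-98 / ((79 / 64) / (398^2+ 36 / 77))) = 122947211520 / 11297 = 10883173.54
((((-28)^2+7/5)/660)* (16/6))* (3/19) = 0.50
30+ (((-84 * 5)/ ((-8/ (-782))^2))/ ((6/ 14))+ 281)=-37454601/ 4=-9363650.25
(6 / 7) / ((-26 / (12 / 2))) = -18 / 91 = -0.20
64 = 64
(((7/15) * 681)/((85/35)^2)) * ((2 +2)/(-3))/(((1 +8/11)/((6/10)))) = -3425884/137275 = -24.96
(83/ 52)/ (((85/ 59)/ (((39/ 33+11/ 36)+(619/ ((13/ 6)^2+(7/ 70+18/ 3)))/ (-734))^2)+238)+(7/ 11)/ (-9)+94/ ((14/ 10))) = 0.01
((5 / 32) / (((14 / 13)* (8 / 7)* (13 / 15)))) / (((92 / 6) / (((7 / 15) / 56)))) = 15 / 188416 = 0.00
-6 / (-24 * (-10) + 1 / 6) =-36 / 1441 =-0.02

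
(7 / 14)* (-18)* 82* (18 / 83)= -13284 / 83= -160.05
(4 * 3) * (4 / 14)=24 / 7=3.43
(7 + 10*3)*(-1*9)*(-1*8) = 2664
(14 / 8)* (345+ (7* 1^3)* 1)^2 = 216832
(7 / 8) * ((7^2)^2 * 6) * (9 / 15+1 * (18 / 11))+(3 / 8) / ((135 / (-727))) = 111624097 / 3960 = 28187.90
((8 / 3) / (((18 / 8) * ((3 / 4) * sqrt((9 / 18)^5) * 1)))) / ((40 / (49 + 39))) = 19.67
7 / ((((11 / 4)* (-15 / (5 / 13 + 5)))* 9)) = -392 / 3861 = -0.10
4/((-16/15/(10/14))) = -75/28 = -2.68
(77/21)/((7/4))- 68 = -1384/21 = -65.90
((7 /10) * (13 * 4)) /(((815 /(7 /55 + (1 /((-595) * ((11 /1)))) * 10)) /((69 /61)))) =1476462 /232417625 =0.01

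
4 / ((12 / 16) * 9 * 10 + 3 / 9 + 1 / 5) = 120 / 2041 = 0.06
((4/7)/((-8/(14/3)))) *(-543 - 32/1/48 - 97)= 1922/9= 213.56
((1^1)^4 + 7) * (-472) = -3776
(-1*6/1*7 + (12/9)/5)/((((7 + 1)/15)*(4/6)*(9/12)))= -313/2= -156.50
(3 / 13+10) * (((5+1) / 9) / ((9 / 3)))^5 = 4256 / 767637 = 0.01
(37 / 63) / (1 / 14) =74 / 9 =8.22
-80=-80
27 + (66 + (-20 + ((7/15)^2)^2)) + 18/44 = 81812197/1113750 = 73.46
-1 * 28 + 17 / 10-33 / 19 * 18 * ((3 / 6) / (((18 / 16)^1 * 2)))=-33.25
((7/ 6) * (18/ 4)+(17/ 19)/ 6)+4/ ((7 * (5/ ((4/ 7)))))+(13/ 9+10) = 2833589/ 167580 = 16.91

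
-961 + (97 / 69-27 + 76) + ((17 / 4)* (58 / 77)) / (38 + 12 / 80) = -3691043911 / 4053819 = -910.51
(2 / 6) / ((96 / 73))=73 / 288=0.25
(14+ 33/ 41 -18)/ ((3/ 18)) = -786/ 41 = -19.17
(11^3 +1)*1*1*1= 1332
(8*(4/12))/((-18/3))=-4/9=-0.44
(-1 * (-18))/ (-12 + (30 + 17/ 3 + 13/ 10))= 540/ 749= 0.72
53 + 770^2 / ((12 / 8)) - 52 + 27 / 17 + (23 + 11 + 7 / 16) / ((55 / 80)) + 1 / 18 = 395319.40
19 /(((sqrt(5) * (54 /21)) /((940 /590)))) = 6251 * sqrt(5) /2655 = 5.26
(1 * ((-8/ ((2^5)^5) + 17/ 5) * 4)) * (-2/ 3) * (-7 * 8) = 166374047/ 327680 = 507.73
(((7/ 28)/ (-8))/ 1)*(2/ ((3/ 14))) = -7/ 24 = -0.29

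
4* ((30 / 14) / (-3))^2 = 100 / 49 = 2.04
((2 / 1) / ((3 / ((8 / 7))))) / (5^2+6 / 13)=208 / 6951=0.03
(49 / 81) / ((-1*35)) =-7 / 405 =-0.02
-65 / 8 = -8.12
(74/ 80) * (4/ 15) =0.25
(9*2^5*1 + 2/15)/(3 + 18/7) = 30254/585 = 51.72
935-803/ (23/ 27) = -176/ 23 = -7.65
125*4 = 500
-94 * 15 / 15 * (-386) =36284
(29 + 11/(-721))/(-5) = -20898/3605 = -5.80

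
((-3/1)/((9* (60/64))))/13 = -16/585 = -0.03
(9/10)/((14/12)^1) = 27/35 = 0.77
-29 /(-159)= 29 /159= 0.18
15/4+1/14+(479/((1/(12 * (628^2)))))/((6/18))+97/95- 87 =6800757613.84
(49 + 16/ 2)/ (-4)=-57/ 4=-14.25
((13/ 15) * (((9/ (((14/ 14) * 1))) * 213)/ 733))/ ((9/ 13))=11999/ 3665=3.27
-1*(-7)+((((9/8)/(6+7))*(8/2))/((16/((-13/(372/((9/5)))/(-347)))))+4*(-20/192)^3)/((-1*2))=7.00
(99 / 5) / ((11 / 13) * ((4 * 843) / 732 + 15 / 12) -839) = -104676 / 4409315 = -0.02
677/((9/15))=1128.33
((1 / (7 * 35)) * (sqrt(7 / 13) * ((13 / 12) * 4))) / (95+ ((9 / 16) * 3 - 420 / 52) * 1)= 208 * sqrt(91) / 13546785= 0.00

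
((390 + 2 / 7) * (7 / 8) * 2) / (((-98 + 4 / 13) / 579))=-5140941 / 1270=-4047.99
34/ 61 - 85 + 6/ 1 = -4785/ 61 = -78.44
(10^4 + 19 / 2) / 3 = 6673 / 2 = 3336.50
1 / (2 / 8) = 4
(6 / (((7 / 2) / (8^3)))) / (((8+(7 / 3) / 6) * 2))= 55296 / 1057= 52.31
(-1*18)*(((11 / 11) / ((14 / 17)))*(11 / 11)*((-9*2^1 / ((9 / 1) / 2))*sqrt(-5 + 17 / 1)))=1224*sqrt(3) / 7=302.86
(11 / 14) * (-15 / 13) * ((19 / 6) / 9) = -1045 / 3276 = -0.32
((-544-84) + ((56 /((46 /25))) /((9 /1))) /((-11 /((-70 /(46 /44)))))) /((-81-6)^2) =-2891908 /36036009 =-0.08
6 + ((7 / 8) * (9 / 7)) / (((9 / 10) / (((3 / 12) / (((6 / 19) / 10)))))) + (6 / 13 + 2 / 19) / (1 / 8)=242221 / 11856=20.43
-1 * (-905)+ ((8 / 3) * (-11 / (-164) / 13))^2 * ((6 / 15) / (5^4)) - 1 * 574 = 2644691035343 / 7990003125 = 331.00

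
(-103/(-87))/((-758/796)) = -40994/32973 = -1.24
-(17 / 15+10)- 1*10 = -317 / 15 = -21.13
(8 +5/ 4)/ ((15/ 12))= 37/ 5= 7.40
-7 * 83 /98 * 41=-3403 /14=-243.07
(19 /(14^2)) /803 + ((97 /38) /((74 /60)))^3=484804352318113 /54681143962676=8.87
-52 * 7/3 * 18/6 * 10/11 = -3640/11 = -330.91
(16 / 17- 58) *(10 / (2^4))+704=45447 / 68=668.34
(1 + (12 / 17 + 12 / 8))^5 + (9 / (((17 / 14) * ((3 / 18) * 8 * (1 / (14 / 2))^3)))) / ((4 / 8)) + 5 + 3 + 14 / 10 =945373201393 / 227177120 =4161.39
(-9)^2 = 81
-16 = -16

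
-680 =-680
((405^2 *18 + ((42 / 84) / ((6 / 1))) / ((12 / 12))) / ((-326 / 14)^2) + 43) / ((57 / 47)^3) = 181664320517219 / 59044713804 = 3076.72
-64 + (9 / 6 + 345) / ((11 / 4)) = 62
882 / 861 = 42 / 41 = 1.02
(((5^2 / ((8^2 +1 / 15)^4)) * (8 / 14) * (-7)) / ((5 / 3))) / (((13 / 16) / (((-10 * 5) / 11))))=0.00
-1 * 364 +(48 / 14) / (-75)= -63708 / 175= -364.05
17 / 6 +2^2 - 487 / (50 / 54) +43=-71419 / 150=-476.13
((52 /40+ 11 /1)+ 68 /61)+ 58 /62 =271363 /18910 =14.35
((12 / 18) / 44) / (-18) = -1 / 1188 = -0.00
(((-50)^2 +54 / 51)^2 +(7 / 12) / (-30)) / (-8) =-650800914617 / 832320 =-781911.90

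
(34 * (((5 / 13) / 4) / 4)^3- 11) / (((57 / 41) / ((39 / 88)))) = -3.51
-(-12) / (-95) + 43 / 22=1.83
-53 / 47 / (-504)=53 / 23688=0.00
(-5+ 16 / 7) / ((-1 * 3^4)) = 19 / 567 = 0.03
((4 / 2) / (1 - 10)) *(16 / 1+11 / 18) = -299 / 81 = -3.69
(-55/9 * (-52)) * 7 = 20020/9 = 2224.44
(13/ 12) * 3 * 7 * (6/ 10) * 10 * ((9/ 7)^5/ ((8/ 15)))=34543665/ 38416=899.20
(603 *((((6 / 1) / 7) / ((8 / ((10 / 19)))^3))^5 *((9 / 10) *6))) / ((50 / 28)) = 0.00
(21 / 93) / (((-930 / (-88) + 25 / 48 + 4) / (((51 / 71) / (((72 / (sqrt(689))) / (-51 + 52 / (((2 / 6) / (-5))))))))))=-2175558 * sqrt(689) / 17535367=-3.26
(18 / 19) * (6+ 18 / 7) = 1080 / 133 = 8.12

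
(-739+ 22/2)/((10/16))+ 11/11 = -5819/5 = -1163.80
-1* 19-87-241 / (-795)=-84029 / 795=-105.70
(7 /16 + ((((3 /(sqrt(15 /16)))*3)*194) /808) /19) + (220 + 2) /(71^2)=291*sqrt(15) /9595 + 38839 /80656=0.60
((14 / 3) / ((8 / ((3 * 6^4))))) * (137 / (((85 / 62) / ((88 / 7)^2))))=21311921664 / 595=35818355.74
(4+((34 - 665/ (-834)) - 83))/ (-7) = 36865/ 5838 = 6.31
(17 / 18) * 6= 17 / 3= 5.67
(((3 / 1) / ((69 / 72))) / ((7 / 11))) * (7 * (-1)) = -792 / 23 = -34.43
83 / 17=4.88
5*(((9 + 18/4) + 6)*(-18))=-1755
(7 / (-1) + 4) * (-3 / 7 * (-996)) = -8964 / 7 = -1280.57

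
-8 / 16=-1 / 2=-0.50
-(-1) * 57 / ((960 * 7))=19 / 2240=0.01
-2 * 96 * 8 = -1536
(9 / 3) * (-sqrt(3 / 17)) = -3 * sqrt(51) / 17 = -1.26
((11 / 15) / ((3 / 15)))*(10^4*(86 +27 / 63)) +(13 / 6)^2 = 798601183 / 252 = 3169052.31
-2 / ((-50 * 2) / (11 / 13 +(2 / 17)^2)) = 3231 / 187850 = 0.02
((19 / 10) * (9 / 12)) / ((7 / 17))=969 / 280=3.46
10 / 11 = 0.91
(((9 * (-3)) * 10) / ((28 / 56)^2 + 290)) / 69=-40 / 2967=-0.01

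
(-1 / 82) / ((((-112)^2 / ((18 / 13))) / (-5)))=45 / 6685952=0.00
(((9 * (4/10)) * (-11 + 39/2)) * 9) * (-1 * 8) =-11016/5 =-2203.20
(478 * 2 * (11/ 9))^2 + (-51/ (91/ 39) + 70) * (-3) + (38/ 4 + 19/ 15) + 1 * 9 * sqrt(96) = 36 * sqrt(6) + 7740280057/ 5670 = 1365216.94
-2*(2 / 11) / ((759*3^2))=-4 / 75141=-0.00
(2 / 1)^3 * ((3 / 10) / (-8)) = -3 / 10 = -0.30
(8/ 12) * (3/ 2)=1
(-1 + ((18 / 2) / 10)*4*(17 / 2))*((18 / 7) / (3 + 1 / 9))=5994 / 245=24.47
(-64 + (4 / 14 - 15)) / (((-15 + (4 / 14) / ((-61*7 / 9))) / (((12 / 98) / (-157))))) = -67222 / 16431149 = -0.00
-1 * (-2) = 2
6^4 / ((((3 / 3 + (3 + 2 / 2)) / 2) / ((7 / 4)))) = 4536 / 5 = 907.20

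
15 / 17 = 0.88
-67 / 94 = -0.71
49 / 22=2.23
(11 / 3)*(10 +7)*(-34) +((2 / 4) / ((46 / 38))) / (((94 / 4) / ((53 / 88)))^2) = -1250775507919 / 590174112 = -2119.33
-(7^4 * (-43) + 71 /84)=8672341 /84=103242.15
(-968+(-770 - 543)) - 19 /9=-2283.11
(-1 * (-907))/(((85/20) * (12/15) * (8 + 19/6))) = 27210/1139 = 23.89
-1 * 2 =-2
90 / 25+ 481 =2423 / 5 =484.60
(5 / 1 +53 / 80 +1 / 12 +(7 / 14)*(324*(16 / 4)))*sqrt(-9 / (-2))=156899*sqrt(2) / 160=1386.80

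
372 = 372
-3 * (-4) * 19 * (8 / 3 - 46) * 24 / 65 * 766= -2794368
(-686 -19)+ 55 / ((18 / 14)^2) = -54410 / 81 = -671.73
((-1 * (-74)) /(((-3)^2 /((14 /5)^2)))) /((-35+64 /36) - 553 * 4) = -14504 /505175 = -0.03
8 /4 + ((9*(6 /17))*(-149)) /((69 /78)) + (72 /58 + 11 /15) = -90324221 /170085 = -531.05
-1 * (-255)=255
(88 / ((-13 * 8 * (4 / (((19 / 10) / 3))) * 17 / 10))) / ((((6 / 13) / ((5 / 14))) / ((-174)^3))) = 76459515 / 238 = 321258.47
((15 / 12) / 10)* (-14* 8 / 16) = -7 / 8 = -0.88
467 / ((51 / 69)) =10741 / 17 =631.82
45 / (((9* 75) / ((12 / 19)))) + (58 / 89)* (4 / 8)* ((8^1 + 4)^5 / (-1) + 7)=-685512519 / 8455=-81077.77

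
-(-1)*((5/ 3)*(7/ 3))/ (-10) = -7/ 18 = -0.39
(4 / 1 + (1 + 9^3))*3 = 2202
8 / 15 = 0.53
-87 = -87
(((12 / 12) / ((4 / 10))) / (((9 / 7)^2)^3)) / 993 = 588245 / 1055441826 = 0.00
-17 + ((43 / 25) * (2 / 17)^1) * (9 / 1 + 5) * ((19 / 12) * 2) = -10237 / 1275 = -8.03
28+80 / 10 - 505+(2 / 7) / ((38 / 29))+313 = -20719 / 133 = -155.78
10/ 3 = 3.33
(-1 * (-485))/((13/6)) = 2910/13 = 223.85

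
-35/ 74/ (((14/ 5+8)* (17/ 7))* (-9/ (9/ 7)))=175/ 67932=0.00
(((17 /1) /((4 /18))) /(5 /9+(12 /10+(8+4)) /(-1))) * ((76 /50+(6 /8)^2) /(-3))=382347 /91040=4.20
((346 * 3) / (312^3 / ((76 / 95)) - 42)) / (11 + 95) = 173 / 670699418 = 0.00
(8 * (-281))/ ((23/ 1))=-2248/ 23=-97.74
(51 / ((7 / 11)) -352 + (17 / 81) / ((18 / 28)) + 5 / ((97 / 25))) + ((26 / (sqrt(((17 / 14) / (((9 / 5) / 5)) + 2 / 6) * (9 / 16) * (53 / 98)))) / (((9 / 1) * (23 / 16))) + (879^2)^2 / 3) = 23296 * sqrt(173257) / 5123457 + 98498937899252995 / 494991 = 198991371358.65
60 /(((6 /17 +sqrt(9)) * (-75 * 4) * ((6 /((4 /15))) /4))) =-0.01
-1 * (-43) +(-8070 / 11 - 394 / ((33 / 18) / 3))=-14689 / 11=-1335.36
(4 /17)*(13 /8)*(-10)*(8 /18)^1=-260 /153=-1.70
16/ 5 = 3.20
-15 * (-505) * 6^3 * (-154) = -251974800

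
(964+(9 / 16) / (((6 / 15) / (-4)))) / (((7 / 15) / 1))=115005 / 56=2053.66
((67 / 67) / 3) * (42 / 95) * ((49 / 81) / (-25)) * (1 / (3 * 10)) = -343 / 2885625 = -0.00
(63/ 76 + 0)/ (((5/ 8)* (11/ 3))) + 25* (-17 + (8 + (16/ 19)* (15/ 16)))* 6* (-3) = 3861378/ 1045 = 3695.10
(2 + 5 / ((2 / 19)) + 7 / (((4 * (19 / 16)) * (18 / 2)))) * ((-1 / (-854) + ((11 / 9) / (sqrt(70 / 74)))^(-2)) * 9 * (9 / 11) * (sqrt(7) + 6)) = 370784299455 * sqrt(7) / 1598163644 + 1112352898365 / 799081822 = 2005.87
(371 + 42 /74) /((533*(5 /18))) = 247464 /98605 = 2.51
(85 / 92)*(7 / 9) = 595 / 828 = 0.72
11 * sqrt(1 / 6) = 11 * sqrt(6) / 6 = 4.49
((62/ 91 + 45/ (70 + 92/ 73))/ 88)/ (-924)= -23017/ 1425616192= -0.00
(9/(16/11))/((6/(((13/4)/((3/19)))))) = 2717/128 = 21.23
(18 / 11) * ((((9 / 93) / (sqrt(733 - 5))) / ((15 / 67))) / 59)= 0.00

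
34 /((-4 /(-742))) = 6307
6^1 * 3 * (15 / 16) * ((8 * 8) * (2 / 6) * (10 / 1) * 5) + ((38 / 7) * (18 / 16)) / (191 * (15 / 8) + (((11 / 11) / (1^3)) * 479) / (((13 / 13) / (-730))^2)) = 257301533790342 / 14294529655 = 18000.00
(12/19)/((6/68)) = 136/19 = 7.16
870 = 870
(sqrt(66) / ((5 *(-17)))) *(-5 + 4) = sqrt(66) / 85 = 0.10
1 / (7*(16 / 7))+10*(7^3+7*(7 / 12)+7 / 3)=167723 / 48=3494.23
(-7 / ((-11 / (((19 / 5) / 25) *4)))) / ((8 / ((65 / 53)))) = 1729 / 29150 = 0.06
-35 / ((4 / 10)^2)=-875 / 4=-218.75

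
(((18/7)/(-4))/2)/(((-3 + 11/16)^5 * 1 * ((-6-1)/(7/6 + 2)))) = -7471104/3397853893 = -0.00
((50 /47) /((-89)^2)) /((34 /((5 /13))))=125 /82275427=0.00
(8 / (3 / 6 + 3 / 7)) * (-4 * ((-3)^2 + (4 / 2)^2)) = -448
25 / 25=1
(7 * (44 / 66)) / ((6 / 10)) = 70 / 9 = 7.78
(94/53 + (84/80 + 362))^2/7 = 149546944369/7865200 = 19013.75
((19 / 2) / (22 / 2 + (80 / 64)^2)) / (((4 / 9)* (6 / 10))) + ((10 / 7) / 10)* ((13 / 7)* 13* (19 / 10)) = 308237 / 32830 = 9.39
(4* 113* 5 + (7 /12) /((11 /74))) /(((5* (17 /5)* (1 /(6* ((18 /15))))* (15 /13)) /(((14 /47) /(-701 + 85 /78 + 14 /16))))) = -2424173856 /6845971825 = -0.35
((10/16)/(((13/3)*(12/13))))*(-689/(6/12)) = -215.31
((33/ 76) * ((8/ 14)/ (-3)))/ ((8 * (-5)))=11/ 5320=0.00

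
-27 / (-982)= 27 / 982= 0.03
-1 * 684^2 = -467856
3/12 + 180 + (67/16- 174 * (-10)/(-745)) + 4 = 186.10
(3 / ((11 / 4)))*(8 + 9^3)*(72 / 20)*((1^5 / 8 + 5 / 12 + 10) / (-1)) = -152559 / 5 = -30511.80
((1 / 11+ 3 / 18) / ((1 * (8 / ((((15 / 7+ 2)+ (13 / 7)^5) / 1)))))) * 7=1249279 / 211288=5.91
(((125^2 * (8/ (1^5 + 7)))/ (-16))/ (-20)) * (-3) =-9375/ 64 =-146.48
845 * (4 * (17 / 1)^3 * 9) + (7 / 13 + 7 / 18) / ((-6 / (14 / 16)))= 1678661261201 / 11232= 149453459.86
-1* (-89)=89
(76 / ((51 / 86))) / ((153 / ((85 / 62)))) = 16340 / 14229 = 1.15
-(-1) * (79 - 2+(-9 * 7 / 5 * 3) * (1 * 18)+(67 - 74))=-3052 / 5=-610.40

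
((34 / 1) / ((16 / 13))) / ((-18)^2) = 221 / 2592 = 0.09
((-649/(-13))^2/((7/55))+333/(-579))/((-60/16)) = -17883669208/3424785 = -5221.84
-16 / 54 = -8 / 27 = -0.30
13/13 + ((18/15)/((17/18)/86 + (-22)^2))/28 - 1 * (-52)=1389859217/26223715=53.00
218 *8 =1744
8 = 8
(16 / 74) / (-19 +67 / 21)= -42 / 3071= -0.01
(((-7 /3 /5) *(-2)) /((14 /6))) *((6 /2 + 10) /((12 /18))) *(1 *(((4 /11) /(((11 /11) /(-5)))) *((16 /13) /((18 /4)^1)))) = -3.88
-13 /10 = -1.30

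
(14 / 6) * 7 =49 / 3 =16.33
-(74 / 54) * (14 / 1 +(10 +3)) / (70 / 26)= -13.74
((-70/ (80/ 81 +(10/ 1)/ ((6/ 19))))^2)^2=1653682833936/ 78310985281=21.12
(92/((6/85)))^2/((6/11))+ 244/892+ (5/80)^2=4800219218053/1541376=3114242.87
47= 47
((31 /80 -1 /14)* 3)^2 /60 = 93987 /6272000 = 0.01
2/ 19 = 0.11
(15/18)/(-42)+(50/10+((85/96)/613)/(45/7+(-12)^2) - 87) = -82.02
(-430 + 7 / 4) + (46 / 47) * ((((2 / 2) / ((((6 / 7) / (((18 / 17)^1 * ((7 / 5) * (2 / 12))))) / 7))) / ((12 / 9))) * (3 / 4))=-427.14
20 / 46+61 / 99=2393 / 2277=1.05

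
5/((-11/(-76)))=380/11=34.55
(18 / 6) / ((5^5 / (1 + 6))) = 21 / 3125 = 0.01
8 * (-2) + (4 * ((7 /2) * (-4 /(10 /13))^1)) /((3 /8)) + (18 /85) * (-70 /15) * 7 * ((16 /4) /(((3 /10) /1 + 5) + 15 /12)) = -7160624 /33405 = -214.36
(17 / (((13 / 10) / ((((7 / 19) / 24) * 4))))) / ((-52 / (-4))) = 595 / 9633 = 0.06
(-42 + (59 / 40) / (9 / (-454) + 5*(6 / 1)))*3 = -11419847 / 90740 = -125.85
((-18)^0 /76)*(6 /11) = 3 /418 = 0.01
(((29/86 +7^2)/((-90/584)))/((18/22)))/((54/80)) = -54514064/94041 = -579.68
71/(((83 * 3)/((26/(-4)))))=-923/498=-1.85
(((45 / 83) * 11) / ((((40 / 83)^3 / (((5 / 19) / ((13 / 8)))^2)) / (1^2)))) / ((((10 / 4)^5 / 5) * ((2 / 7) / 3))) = 28644462 / 38130625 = 0.75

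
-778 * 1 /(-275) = 778 /275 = 2.83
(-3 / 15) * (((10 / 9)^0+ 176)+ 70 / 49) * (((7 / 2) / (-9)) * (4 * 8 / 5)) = 19984 / 225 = 88.82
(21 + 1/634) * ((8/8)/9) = 13315/5706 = 2.33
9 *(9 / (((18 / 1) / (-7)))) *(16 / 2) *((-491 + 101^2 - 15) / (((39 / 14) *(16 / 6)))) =-4275495 / 13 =-328884.23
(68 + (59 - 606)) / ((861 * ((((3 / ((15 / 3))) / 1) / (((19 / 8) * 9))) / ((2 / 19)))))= -2.09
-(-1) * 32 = 32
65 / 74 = 0.88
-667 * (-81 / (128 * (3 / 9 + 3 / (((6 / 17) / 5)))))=162081 / 16448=9.85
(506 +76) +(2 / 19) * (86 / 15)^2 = 585.46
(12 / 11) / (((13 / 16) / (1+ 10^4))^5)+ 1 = 1258920471441703541162267135 / 4084223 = 308239895677024379217.85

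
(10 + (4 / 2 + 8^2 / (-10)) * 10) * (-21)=714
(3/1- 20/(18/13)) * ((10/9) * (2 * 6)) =-4120/27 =-152.59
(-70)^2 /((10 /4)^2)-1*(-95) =879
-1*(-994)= 994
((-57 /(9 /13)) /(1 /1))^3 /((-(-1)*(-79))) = 15069223 /2133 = 7064.80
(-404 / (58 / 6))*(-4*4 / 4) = 4848 / 29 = 167.17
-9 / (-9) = 1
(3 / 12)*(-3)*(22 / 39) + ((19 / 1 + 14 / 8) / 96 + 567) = 566.79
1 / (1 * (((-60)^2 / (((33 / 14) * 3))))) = 11 / 5600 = 0.00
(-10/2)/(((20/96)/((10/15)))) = -16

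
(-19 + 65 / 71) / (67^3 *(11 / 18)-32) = -23112 / 234855007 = -0.00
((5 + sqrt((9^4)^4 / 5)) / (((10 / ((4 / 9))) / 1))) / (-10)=-4782969 * sqrt(5) / 125 -1 / 45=-85560.37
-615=-615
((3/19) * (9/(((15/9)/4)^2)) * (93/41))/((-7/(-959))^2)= 6786570096/19475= 348476.00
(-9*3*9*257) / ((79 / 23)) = -1436373 / 79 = -18181.94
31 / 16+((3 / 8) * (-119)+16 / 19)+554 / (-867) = -11197523 / 263568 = -42.48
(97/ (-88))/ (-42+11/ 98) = 0.03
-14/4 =-7/2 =-3.50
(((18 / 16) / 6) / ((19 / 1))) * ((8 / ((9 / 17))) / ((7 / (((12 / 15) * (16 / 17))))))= 32 / 1995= 0.02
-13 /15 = -0.87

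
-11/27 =-0.41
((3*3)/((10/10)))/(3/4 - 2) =-36/5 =-7.20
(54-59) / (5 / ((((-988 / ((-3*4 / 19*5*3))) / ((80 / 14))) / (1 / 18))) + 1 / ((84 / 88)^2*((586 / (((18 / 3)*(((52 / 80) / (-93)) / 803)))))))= -34306888154175 / 104431121401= -328.51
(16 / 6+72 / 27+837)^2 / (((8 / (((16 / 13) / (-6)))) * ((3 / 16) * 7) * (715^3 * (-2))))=7297976 / 384898746375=0.00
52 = 52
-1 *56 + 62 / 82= -2265 / 41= -55.24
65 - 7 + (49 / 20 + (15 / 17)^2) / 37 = 12422541 / 213860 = 58.09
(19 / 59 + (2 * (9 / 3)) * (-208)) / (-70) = 73613 / 4130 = 17.82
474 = 474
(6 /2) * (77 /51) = 77 /17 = 4.53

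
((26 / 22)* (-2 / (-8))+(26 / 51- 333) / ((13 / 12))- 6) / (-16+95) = -3039903 / 768196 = -3.96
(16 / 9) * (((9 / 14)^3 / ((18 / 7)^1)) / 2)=0.09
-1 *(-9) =9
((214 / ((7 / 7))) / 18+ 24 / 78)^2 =2036329 / 13689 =148.76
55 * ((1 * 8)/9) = 440/9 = 48.89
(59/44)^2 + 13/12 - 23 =-20.12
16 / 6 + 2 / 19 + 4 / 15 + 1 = 1151 / 285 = 4.04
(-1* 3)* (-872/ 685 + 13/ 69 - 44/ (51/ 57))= 40385011/ 267835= 150.78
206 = 206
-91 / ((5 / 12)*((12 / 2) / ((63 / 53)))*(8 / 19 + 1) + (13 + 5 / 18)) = -108927 / 19471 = -5.59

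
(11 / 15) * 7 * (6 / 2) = 77 / 5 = 15.40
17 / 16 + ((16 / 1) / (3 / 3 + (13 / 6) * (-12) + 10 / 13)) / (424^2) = 15042143 / 14157360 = 1.06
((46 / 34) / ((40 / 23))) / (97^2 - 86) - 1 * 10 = -63395871 / 6339640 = -10.00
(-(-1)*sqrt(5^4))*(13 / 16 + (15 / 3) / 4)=825 / 16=51.56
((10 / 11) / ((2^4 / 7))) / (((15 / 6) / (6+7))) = 91 / 44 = 2.07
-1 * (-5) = 5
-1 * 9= -9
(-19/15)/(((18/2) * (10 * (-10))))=19/13500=0.00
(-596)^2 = 355216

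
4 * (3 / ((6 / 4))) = 8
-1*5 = -5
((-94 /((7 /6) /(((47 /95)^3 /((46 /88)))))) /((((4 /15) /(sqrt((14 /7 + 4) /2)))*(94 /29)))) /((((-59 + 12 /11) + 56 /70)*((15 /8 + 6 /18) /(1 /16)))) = 1092944721*sqrt(3) /102131093015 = 0.02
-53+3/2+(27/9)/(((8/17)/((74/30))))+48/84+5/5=-9577/280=-34.20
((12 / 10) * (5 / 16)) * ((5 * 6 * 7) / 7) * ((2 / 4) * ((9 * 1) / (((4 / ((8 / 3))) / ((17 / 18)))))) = 255 / 8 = 31.88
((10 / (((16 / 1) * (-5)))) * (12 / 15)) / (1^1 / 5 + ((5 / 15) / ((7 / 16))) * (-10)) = 0.01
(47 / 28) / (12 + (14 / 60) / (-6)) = 2115 / 15071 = 0.14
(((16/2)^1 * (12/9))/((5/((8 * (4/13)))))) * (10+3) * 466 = 31812.27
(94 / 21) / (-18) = -47 / 189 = -0.25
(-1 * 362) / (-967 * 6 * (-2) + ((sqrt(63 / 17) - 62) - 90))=-10067944 / 318503015 + 1086 * sqrt(119) / 2229521105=-0.03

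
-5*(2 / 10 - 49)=244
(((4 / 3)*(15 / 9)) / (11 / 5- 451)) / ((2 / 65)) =-1625 / 10098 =-0.16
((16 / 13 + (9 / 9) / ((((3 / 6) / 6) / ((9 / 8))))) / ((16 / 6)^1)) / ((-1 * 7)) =-1149 / 1456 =-0.79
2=2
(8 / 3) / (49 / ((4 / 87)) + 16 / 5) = 160 / 64137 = 0.00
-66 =-66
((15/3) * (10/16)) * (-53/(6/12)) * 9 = -11925/4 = -2981.25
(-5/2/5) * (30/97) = -15/97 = -0.15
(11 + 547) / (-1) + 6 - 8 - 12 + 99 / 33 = -569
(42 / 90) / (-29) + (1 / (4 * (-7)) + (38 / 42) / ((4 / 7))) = 3109 / 2030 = 1.53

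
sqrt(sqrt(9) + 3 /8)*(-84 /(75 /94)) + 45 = 45 - 1974*sqrt(6) /25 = -148.41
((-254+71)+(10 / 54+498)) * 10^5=851000000 / 27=31518518.52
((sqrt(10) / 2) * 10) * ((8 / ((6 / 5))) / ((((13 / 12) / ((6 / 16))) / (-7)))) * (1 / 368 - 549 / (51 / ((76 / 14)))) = 191921475 * sqrt(10) / 40664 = 14924.97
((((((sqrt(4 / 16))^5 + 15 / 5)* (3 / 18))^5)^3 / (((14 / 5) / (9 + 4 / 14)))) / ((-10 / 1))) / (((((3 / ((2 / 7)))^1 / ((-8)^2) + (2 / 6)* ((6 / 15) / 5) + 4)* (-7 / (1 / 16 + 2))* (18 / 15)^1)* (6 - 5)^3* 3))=56596825029100551377617788441749375 / 245116969347553417233860624399042183430144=0.00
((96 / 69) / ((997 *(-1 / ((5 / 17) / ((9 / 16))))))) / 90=-256 / 31575987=-0.00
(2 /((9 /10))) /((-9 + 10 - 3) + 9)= 20 /63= 0.32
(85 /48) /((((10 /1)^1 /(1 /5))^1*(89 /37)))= 629 /42720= 0.01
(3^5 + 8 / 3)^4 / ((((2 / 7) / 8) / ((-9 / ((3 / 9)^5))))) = -223044617296116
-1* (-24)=24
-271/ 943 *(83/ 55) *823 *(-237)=84590.42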